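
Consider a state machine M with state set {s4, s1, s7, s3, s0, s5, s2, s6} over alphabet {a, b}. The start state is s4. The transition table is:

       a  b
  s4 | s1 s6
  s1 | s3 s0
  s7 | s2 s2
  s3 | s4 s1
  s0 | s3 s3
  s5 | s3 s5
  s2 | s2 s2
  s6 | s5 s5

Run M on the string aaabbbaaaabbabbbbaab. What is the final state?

s6

start at s4
read 'a': s4 → s1
read 'a': s1 → s3
read 'a': s3 → s4
read 'b': s4 → s6
read 'b': s6 → s5
read 'b': s5 → s5
read 'a': s5 → s3
read 'a': s3 → s4
read 'a': s4 → s1
read 'a': s1 → s3
read 'b': s3 → s1
read 'b': s1 → s0
read 'a': s0 → s3
read 'b': s3 → s1
read 'b': s1 → s0
read 'b': s0 → s3
read 'b': s3 → s1
read 'a': s1 → s3
read 'a': s3 → s4
read 'b': s4 → s6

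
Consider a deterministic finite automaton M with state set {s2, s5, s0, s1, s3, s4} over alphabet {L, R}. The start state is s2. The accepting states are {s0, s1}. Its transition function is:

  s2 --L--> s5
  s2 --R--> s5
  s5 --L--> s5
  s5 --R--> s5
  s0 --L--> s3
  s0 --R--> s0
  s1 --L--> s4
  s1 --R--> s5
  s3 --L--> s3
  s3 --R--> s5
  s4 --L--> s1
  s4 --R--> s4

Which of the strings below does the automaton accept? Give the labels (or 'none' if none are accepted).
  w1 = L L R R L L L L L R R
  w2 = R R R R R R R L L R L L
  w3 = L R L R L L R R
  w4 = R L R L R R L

none

w1:
  start at s2
  read 'L': s2 → s5
  read 'L': s5 → s5
  read 'R': s5 → s5
  read 'R': s5 → s5
  read 'L': s5 → s5
  read 'L': s5 → s5
  read 'L': s5 → s5
  read 'L': s5 → s5
  read 'L': s5 → s5
  read 'R': s5 → s5
  read 'R': s5 → s5
  end s5, rejected
w2:
  start at s2
  read 'R': s2 → s5
  read 'R': s5 → s5
  read 'R': s5 → s5
  read 'R': s5 → s5
  read 'R': s5 → s5
  read 'R': s5 → s5
  read 'R': s5 → s5
  read 'L': s5 → s5
  read 'L': s5 → s5
  read 'R': s5 → s5
  read 'L': s5 → s5
  read 'L': s5 → s5
  end s5, rejected
w3:
  start at s2
  read 'L': s2 → s5
  read 'R': s5 → s5
  read 'L': s5 → s5
  read 'R': s5 → s5
  read 'L': s5 → s5
  read 'L': s5 → s5
  read 'R': s5 → s5
  read 'R': s5 → s5
  end s5, rejected
w4:
  start at s2
  read 'R': s2 → s5
  read 'L': s5 → s5
  read 'R': s5 → s5
  read 'L': s5 → s5
  read 'R': s5 → s5
  read 'R': s5 → s5
  read 'L': s5 → s5
  end s5, rejected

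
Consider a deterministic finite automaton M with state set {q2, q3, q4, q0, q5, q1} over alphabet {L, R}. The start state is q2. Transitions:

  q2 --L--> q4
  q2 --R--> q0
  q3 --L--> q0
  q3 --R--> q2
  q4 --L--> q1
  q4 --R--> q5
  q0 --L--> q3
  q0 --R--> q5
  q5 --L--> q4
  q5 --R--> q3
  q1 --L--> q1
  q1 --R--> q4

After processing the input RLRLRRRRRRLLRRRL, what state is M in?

start at q2
read 'R': q2 → q0
read 'L': q0 → q3
read 'R': q3 → q2
read 'L': q2 → q4
read 'R': q4 → q5
read 'R': q5 → q3
read 'R': q3 → q2
read 'R': q2 → q0
read 'R': q0 → q5
read 'R': q5 → q3
read 'L': q3 → q0
read 'L': q0 → q3
read 'R': q3 → q2
read 'R': q2 → q0
read 'R': q0 → q5
read 'L': q5 → q4

q4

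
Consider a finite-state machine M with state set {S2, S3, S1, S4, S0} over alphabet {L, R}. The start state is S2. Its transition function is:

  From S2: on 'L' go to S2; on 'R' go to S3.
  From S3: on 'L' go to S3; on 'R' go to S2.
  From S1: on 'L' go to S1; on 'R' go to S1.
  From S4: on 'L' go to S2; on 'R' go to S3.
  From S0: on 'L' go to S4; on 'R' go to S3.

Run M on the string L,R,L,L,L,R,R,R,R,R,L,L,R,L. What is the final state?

S3

start at S2
read 'L': S2 → S2
read 'R': S2 → S3
read 'L': S3 → S3
read 'L': S3 → S3
read 'L': S3 → S3
read 'R': S3 → S2
read 'R': S2 → S3
read 'R': S3 → S2
read 'R': S2 → S3
read 'R': S3 → S2
read 'L': S2 → S2
read 'L': S2 → S2
read 'R': S2 → S3
read 'L': S3 → S3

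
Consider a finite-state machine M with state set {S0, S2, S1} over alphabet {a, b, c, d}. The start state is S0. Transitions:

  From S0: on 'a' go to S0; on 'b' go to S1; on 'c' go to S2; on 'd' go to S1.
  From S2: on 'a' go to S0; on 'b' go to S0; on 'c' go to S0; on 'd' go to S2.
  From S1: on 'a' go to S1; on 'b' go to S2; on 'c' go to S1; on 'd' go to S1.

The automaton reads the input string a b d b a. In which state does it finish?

S0

start at S0
read 'a': S0 → S0
read 'b': S0 → S1
read 'd': S1 → S1
read 'b': S1 → S2
read 'a': S2 → S0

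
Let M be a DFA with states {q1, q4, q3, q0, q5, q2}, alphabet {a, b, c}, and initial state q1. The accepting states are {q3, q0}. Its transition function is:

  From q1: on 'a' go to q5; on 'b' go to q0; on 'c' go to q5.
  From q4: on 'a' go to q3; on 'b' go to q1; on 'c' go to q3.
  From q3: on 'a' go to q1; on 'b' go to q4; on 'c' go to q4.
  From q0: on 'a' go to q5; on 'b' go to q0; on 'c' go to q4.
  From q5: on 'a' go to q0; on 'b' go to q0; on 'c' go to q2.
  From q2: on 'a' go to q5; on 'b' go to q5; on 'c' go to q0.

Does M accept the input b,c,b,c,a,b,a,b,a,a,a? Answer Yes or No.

q1 → q0 → q4 → q1 → q5 → q0 → q0 → q5 → q0 → q5 → q0 → q5
End state q5 is not accepting.

No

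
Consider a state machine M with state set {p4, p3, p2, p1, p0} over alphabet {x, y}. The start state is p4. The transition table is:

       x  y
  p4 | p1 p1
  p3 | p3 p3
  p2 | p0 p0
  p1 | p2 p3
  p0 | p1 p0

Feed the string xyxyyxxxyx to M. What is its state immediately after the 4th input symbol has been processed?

p4 → p1 → p3 → p3 → p3
After 4 symbols: p3.

p3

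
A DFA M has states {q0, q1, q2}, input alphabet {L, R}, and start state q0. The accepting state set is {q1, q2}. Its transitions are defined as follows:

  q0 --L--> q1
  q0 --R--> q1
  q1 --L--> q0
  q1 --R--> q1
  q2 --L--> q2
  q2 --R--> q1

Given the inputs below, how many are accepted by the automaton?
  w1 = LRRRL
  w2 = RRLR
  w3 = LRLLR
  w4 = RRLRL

w1: Trace: q0 -L-> q1 -R-> q1 -R-> q1 -R-> q1 -L-> q0  → end q0, rejected
w2: Trace: q0 -R-> q1 -R-> q1 -L-> q0 -R-> q1  → end q1, accepted
w3: Trace: q0 -L-> q1 -R-> q1 -L-> q0 -L-> q1 -R-> q1  → end q1, accepted
w4: Trace: q0 -R-> q1 -R-> q1 -L-> q0 -R-> q1 -L-> q0  → end q0, rejected

2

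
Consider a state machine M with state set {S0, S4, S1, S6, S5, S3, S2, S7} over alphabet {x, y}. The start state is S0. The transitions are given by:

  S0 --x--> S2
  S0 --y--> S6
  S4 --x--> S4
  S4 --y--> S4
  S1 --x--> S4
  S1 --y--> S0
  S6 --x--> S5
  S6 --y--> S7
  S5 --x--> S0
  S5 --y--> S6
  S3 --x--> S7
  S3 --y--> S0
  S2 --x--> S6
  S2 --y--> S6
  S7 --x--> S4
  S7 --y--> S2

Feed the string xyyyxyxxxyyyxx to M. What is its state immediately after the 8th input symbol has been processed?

Trace: S0 -x-> S2 -y-> S6 -y-> S7 -y-> S2 -x-> S6 -y-> S7 -x-> S4 -x-> S4
After 8 symbols: S4.

S4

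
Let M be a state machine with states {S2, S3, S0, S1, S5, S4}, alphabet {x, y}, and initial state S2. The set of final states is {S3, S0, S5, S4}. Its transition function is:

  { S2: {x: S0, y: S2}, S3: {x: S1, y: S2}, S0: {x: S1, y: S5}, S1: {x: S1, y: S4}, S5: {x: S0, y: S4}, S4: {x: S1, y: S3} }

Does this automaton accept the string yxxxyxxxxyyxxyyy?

No

start at S2
read 'y': S2 → S2
read 'x': S2 → S0
read 'x': S0 → S1
read 'x': S1 → S1
read 'y': S1 → S4
read 'x': S4 → S1
read 'x': S1 → S1
read 'x': S1 → S1
read 'x': S1 → S1
read 'y': S1 → S4
read 'y': S4 → S3
read 'x': S3 → S1
read 'x': S1 → S1
read 'y': S1 → S4
read 'y': S4 → S3
read 'y': S3 → S2
End state S2 is not accepting.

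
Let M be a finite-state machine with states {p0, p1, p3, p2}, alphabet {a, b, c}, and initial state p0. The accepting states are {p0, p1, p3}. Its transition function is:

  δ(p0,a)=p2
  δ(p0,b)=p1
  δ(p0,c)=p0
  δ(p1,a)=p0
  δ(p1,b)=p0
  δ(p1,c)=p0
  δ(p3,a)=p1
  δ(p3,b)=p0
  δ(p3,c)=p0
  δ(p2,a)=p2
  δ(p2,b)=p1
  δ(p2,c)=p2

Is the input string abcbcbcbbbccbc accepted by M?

Trace: p0 -a-> p2 -b-> p1 -c-> p0 -b-> p1 -c-> p0 -b-> p1 -c-> p0 -b-> p1 -b-> p0 -b-> p1 -c-> p0 -c-> p0 -b-> p1 -c-> p0
End state p0 is accepting.

Yes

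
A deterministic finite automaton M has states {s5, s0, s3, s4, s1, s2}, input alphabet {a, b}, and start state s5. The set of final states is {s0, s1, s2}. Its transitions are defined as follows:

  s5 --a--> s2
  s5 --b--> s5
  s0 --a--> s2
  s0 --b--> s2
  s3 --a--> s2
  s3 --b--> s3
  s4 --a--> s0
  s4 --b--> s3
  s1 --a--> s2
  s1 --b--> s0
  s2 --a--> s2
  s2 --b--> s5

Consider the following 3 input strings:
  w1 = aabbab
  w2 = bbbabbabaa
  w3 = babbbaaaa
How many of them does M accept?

w1: s5 → s2 → s2 → s5 → s5 → s2 → s5  → end s5, rejected
w2: s5 → s5 → s5 → s5 → s2 → s5 → s5 → s2 → s5 → s2 → s2  → end s2, accepted
w3: s5 → s5 → s2 → s5 → s5 → s5 → s2 → s2 → s2 → s2  → end s2, accepted

2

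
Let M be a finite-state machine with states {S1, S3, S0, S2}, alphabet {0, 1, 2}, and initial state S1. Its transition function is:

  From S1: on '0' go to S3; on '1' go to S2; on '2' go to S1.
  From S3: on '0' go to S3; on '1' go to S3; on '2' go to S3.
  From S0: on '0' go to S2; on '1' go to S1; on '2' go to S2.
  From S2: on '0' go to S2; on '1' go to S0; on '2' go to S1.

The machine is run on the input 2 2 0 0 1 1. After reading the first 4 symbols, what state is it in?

S1 → S1 → S1 → S3 → S3
After 4 symbols: S3.

S3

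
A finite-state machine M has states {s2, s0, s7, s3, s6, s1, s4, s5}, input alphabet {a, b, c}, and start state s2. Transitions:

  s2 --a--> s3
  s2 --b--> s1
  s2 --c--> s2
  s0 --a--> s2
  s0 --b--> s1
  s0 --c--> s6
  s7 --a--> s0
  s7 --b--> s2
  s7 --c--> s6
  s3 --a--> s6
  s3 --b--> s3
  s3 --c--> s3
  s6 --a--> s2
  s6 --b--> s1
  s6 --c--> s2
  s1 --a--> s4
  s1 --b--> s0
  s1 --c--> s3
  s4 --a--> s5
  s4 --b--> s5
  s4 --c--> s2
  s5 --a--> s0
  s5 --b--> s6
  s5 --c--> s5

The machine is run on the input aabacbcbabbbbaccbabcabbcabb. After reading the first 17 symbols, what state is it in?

Trace: s2 -a-> s3 -a-> s6 -b-> s1 -a-> s4 -c-> s2 -b-> s1 -c-> s3 -b-> s3 -a-> s6 -b-> s1 -b-> s0 -b-> s1 -b-> s0 -a-> s2 -c-> s2 -c-> s2 -b-> s1
After 17 symbols: s1.

s1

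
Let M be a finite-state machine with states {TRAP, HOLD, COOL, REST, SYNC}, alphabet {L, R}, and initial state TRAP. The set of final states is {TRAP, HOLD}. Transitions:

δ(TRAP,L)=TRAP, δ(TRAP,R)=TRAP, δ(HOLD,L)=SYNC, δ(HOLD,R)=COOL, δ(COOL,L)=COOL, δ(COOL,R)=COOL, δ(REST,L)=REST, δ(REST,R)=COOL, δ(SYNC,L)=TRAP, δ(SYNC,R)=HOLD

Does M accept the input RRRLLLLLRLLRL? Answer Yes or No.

Yes

start at TRAP
read 'R': TRAP → TRAP
read 'R': TRAP → TRAP
read 'R': TRAP → TRAP
read 'L': TRAP → TRAP
read 'L': TRAP → TRAP
read 'L': TRAP → TRAP
read 'L': TRAP → TRAP
read 'L': TRAP → TRAP
read 'R': TRAP → TRAP
read 'L': TRAP → TRAP
read 'L': TRAP → TRAP
read 'R': TRAP → TRAP
read 'L': TRAP → TRAP
End state TRAP is accepting.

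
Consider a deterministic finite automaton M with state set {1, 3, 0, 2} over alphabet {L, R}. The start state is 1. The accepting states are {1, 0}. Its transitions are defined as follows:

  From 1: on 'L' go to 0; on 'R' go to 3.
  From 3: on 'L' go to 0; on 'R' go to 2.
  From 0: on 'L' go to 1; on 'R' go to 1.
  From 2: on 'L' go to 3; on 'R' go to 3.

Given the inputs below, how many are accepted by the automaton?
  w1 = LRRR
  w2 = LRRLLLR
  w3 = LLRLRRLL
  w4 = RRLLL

w1: 1 → 0 → 1 → 3 → 2  → end 2, rejected
w2: 1 → 0 → 1 → 3 → 0 → 1 → 0 → 1  → end 1, accepted
w3: 1 → 0 → 1 → 3 → 0 → 1 → 3 → 0 → 1  → end 1, accepted
w4: 1 → 3 → 2 → 3 → 0 → 1  → end 1, accepted

3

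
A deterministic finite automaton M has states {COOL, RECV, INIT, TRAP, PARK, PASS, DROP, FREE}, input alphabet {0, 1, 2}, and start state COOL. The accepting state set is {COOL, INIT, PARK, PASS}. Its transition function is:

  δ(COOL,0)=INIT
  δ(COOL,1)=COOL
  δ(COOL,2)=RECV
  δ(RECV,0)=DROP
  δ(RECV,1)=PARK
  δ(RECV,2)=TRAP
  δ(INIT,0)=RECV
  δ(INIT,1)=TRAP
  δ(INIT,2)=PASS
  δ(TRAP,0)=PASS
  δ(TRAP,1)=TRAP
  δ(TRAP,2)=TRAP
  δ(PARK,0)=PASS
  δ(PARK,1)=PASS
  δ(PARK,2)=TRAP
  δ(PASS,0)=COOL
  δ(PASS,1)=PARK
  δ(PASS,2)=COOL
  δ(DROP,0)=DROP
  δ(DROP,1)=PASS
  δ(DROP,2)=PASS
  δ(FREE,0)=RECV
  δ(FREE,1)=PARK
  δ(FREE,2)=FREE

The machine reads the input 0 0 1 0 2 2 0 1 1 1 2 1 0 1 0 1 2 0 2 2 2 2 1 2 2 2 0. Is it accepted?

COOL → INIT → RECV → PARK → PASS → COOL → RECV → DROP → PASS → PARK → PASS → COOL → COOL → INIT → TRAP → PASS → PARK → TRAP → PASS → COOL → RECV → TRAP → TRAP → TRAP → TRAP → TRAP → TRAP → PASS
End state PASS is accepting.

Yes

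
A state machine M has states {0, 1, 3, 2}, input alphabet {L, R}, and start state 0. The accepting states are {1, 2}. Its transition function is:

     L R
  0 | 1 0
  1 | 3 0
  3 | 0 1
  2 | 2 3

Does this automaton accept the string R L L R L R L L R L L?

No

0 → 0 → 1 → 3 → 1 → 3 → 1 → 3 → 0 → 0 → 1 → 3
End state 3 is not accepting.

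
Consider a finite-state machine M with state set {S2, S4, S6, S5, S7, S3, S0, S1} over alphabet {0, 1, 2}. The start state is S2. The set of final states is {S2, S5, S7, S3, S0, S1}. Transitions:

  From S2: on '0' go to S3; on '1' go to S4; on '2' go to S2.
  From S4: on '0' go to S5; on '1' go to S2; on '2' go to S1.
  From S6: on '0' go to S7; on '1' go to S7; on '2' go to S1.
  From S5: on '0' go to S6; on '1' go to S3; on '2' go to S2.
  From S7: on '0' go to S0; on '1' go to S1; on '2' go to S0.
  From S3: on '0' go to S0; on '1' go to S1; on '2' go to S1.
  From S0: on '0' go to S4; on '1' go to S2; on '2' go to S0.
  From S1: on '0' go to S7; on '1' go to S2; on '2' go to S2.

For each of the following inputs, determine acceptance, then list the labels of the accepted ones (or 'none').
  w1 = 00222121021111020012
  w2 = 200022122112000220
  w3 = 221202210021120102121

w1: Trace: S2 -0-> S3 -0-> S0 -2-> S0 -2-> S0 -2-> S0 -1-> S2 -2-> S2 -1-> S4 -0-> S5 -2-> S2 -1-> S4 -1-> S2 -1-> S4 -1-> S2 -0-> S3 -2-> S1 -0-> S7 -0-> S0 -1-> S2 -2-> S2  → end S2, accepted
w2: Trace: S2 -2-> S2 -0-> S3 -0-> S0 -0-> S4 -2-> S1 -2-> S2 -1-> S4 -2-> S1 -2-> S2 -1-> S4 -1-> S2 -2-> S2 -0-> S3 -0-> S0 -0-> S4 -2-> S1 -2-> S2 -0-> S3  → end S3, accepted
w3: Trace: S2 -2-> S2 -2-> S2 -1-> S4 -2-> S1 -0-> S7 -2-> S0 -2-> S0 -1-> S2 -0-> S3 -0-> S0 -2-> S0 -1-> S2 -1-> S4 -2-> S1 -0-> S7 -1-> S1 -0-> S7 -2-> S0 -1-> S2 -2-> S2 -1-> S4  → end S4, rejected

w1, w2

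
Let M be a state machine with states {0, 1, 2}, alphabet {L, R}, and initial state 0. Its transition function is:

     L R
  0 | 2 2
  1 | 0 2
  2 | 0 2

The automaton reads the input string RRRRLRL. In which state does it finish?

Trace: 0 -R-> 2 -R-> 2 -R-> 2 -R-> 2 -L-> 0 -R-> 2 -L-> 0

0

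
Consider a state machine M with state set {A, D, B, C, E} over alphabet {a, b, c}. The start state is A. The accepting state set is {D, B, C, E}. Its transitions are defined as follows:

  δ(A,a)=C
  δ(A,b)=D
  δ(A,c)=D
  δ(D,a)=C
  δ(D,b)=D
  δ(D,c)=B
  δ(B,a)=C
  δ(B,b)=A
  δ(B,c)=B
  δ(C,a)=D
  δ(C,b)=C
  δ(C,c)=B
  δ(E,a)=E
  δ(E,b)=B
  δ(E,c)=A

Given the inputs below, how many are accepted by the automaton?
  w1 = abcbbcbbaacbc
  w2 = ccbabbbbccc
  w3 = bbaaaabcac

3

w1:
  start at A
  read 'a': A → C
  read 'b': C → C
  read 'c': C → B
  read 'b': B → A
  read 'b': A → D
  read 'c': D → B
  read 'b': B → A
  read 'b': A → D
  read 'a': D → C
  read 'a': C → D
  read 'c': D → B
  read 'b': B → A
  read 'c': A → D
  end D, accepted
w2:
  start at A
  read 'c': A → D
  read 'c': D → B
  read 'b': B → A
  read 'a': A → C
  read 'b': C → C
  read 'b': C → C
  read 'b': C → C
  read 'b': C → C
  read 'c': C → B
  read 'c': B → B
  read 'c': B → B
  end B, accepted
w3:
  start at A
  read 'b': A → D
  read 'b': D → D
  read 'a': D → C
  read 'a': C → D
  read 'a': D → C
  read 'a': C → D
  read 'b': D → D
  read 'c': D → B
  read 'a': B → C
  read 'c': C → B
  end B, accepted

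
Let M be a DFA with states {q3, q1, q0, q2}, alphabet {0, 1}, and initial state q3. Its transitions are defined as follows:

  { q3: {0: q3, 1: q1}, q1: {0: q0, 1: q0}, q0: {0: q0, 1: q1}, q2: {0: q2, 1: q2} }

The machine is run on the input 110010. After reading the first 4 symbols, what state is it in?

q3 → q1 → q0 → q0 → q0
After 4 symbols: q0.

q0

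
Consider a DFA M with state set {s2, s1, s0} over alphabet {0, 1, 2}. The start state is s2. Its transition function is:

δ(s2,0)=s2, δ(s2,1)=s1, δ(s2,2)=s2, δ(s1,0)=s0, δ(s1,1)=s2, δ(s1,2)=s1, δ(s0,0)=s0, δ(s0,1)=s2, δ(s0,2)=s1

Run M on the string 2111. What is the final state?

start at s2
read '2': s2 → s2
read '1': s2 → s1
read '1': s1 → s2
read '1': s2 → s1

s1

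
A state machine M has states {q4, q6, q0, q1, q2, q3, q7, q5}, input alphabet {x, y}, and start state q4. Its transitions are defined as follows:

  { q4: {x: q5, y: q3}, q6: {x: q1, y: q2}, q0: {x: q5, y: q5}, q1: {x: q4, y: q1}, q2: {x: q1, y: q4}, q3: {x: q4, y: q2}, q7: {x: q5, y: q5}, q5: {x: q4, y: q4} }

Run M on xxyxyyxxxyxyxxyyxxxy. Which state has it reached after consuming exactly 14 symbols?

q4

Trace: q4 -x-> q5 -x-> q4 -y-> q3 -x-> q4 -y-> q3 -y-> q2 -x-> q1 -x-> q4 -x-> q5 -y-> q4 -x-> q5 -y-> q4 -x-> q5 -x-> q4
After 14 symbols: q4.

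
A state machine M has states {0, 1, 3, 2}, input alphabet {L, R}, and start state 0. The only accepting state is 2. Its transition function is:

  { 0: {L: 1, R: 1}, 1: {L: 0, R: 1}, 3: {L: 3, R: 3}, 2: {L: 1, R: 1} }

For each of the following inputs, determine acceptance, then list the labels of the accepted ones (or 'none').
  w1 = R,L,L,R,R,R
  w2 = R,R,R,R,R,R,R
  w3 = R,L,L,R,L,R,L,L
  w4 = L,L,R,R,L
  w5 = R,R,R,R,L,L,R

w1:
  start at 0
  read 'R': 0 → 1
  read 'L': 1 → 0
  read 'L': 0 → 1
  read 'R': 1 → 1
  read 'R': 1 → 1
  read 'R': 1 → 1
  end 1, rejected
w2:
  start at 0
  read 'R': 0 → 1
  read 'R': 1 → 1
  read 'R': 1 → 1
  read 'R': 1 → 1
  read 'R': 1 → 1
  read 'R': 1 → 1
  read 'R': 1 → 1
  end 1, rejected
w3:
  start at 0
  read 'R': 0 → 1
  read 'L': 1 → 0
  read 'L': 0 → 1
  read 'R': 1 → 1
  read 'L': 1 → 0
  read 'R': 0 → 1
  read 'L': 1 → 0
  read 'L': 0 → 1
  end 1, rejected
w4:
  start at 0
  read 'L': 0 → 1
  read 'L': 1 → 0
  read 'R': 0 → 1
  read 'R': 1 → 1
  read 'L': 1 → 0
  end 0, rejected
w5:
  start at 0
  read 'R': 0 → 1
  read 'R': 1 → 1
  read 'R': 1 → 1
  read 'R': 1 → 1
  read 'L': 1 → 0
  read 'L': 0 → 1
  read 'R': 1 → 1
  end 1, rejected

none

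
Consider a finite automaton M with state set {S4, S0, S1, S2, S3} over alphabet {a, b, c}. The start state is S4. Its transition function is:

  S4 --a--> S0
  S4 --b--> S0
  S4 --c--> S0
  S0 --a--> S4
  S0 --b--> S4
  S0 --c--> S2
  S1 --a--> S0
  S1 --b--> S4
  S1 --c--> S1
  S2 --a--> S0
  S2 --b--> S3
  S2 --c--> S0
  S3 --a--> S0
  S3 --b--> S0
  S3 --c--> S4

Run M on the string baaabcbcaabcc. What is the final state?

S4 → S0 → S4 → S0 → S4 → S0 → S2 → S3 → S4 → S0 → S4 → S0 → S2 → S0

S0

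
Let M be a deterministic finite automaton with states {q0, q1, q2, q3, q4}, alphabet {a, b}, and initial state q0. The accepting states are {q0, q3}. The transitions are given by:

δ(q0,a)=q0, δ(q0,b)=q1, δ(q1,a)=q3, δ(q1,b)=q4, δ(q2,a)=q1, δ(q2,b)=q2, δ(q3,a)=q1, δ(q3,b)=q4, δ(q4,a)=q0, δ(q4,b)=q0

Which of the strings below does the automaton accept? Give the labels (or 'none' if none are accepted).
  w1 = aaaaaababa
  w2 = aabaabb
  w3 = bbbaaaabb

w1:
  start at q0
  read 'a': q0 → q0
  read 'a': q0 → q0
  read 'a': q0 → q0
  read 'a': q0 → q0
  read 'a': q0 → q0
  read 'a': q0 → q0
  read 'b': q0 → q1
  read 'a': q1 → q3
  read 'b': q3 → q4
  read 'a': q4 → q0
  end q0, accepted
w2:
  start at q0
  read 'a': q0 → q0
  read 'a': q0 → q0
  read 'b': q0 → q1
  read 'a': q1 → q3
  read 'a': q3 → q1
  read 'b': q1 → q4
  read 'b': q4 → q0
  end q0, accepted
w3:
  start at q0
  read 'b': q0 → q1
  read 'b': q1 → q4
  read 'b': q4 → q0
  read 'a': q0 → q0
  read 'a': q0 → q0
  read 'a': q0 → q0
  read 'a': q0 → q0
  read 'b': q0 → q1
  read 'b': q1 → q4
  end q4, rejected

w1, w2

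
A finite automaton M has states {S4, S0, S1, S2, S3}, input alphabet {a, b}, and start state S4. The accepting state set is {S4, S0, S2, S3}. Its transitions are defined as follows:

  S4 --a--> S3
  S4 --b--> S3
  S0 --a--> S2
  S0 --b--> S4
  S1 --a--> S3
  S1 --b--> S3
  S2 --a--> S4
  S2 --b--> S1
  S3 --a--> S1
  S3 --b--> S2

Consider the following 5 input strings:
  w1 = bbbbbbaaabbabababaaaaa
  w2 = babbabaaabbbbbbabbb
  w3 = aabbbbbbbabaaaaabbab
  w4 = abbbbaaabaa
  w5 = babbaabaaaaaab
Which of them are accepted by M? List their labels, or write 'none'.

w2, w3, w4, w5

w1:
  start at S4
  read 'b': S4 → S3
  read 'b': S3 → S2
  read 'b': S2 → S1
  read 'b': S1 → S3
  read 'b': S3 → S2
  read 'b': S2 → S1
  read 'a': S1 → S3
  read 'a': S3 → S1
  read 'a': S1 → S3
  read 'b': S3 → S2
  read 'b': S2 → S1
  read 'a': S1 → S3
  read 'b': S3 → S2
  read 'a': S2 → S4
  read 'b': S4 → S3
  read 'a': S3 → S1
  read 'b': S1 → S3
  read 'a': S3 → S1
  read 'a': S1 → S3
  read 'a': S3 → S1
  read 'a': S1 → S3
  read 'a': S3 → S1
  end S1, rejected
w2:
  start at S4
  read 'b': S4 → S3
  read 'a': S3 → S1
  read 'b': S1 → S3
  read 'b': S3 → S2
  read 'a': S2 → S4
  read 'b': S4 → S3
  read 'a': S3 → S1
  read 'a': S1 → S3
  read 'a': S3 → S1
  read 'b': S1 → S3
  read 'b': S3 → S2
  read 'b': S2 → S1
  read 'b': S1 → S3
  read 'b': S3 → S2
  read 'b': S2 → S1
  read 'a': S1 → S3
  read 'b': S3 → S2
  read 'b': S2 → S1
  read 'b': S1 → S3
  end S3, accepted
w3:
  start at S4
  read 'a': S4 → S3
  read 'a': S3 → S1
  read 'b': S1 → S3
  read 'b': S3 → S2
  read 'b': S2 → S1
  read 'b': S1 → S3
  read 'b': S3 → S2
  read 'b': S2 → S1
  read 'b': S1 → S3
  read 'a': S3 → S1
  read 'b': S1 → S3
  read 'a': S3 → S1
  read 'a': S1 → S3
  read 'a': S3 → S1
  read 'a': S1 → S3
  read 'a': S3 → S1
  read 'b': S1 → S3
  read 'b': S3 → S2
  read 'a': S2 → S4
  read 'b': S4 → S3
  end S3, accepted
w4:
  start at S4
  read 'a': S4 → S3
  read 'b': S3 → S2
  read 'b': S2 → S1
  read 'b': S1 → S3
  read 'b': S3 → S2
  read 'a': S2 → S4
  read 'a': S4 → S3
  read 'a': S3 → S1
  read 'b': S1 → S3
  read 'a': S3 → S1
  read 'a': S1 → S3
  end S3, accepted
w5:
  start at S4
  read 'b': S4 → S3
  read 'a': S3 → S1
  read 'b': S1 → S3
  read 'b': S3 → S2
  read 'a': S2 → S4
  read 'a': S4 → S3
  read 'b': S3 → S2
  read 'a': S2 → S4
  read 'a': S4 → S3
  read 'a': S3 → S1
  read 'a': S1 → S3
  read 'a': S3 → S1
  read 'a': S1 → S3
  read 'b': S3 → S2
  end S2, accepted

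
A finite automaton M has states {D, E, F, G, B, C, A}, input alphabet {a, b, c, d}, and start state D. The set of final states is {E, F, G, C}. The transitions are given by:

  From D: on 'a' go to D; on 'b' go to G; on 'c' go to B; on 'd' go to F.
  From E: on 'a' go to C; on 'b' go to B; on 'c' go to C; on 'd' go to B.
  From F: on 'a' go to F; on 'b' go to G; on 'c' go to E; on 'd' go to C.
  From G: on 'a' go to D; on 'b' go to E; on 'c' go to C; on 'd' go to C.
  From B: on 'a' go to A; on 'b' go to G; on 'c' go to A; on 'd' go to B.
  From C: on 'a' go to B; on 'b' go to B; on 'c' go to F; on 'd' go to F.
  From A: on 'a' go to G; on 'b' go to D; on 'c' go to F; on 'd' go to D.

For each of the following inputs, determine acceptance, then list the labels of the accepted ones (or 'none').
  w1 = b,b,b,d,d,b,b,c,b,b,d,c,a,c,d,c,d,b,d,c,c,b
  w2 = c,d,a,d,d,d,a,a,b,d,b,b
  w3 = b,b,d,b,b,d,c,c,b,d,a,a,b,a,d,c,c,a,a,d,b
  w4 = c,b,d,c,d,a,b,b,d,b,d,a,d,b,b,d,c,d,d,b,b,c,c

w2, w3, w4

w1: D → G → E → B → B → B → G → E → C → B → G → C → F → F → E → B → A → D → G → C → F → E → B  → end B, rejected
w2: D → B → B → A → D → F → C → B → A → D → F → G → E  → end E, accepted
w3: D → G → E → B → G → E → B → A → F → G → C → B → A → D → D → F → E → C → B → A → D → G  → end G, accepted
w4: D → B → G → C → F → C → B → G → E → B → G → C → B → B → G → E → B → A → D → F → G → E → C → F  → end F, accepted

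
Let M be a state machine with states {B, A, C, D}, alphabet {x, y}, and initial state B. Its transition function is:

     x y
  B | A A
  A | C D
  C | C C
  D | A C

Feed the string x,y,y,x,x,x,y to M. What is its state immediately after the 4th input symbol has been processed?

start at B
read 'x': B → A
read 'y': A → D
read 'y': D → C
read 'x': C → C
After 4 symbols: C.

C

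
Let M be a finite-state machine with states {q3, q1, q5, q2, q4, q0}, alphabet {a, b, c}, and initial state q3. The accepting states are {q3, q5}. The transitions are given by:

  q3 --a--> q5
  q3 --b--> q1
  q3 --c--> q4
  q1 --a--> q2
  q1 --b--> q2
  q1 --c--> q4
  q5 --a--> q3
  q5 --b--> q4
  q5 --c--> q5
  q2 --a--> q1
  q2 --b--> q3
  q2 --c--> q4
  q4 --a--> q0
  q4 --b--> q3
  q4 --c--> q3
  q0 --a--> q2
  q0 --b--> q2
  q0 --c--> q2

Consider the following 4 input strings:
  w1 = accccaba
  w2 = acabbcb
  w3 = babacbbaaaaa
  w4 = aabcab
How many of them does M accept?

2

w1:
  start at q3
  read 'a': q3 → q5
  read 'c': q5 → q5
  read 'c': q5 → q5
  read 'c': q5 → q5
  read 'c': q5 → q5
  read 'a': q5 → q3
  read 'b': q3 → q1
  read 'a': q1 → q2
  end q2, rejected
w2:
  start at q3
  read 'a': q3 → q5
  read 'c': q5 → q5
  read 'a': q5 → q3
  read 'b': q3 → q1
  read 'b': q1 → q2
  read 'c': q2 → q4
  read 'b': q4 → q3
  end q3, accepted
w3:
  start at q3
  read 'b': q3 → q1
  read 'a': q1 → q2
  read 'b': q2 → q3
  read 'a': q3 → q5
  read 'c': q5 → q5
  read 'b': q5 → q4
  read 'b': q4 → q3
  read 'a': q3 → q5
  read 'a': q5 → q3
  read 'a': q3 → q5
  read 'a': q5 → q3
  read 'a': q3 → q5
  end q5, accepted
w4:
  start at q3
  read 'a': q3 → q5
  read 'a': q5 → q3
  read 'b': q3 → q1
  read 'c': q1 → q4
  read 'a': q4 → q0
  read 'b': q0 → q2
  end q2, rejected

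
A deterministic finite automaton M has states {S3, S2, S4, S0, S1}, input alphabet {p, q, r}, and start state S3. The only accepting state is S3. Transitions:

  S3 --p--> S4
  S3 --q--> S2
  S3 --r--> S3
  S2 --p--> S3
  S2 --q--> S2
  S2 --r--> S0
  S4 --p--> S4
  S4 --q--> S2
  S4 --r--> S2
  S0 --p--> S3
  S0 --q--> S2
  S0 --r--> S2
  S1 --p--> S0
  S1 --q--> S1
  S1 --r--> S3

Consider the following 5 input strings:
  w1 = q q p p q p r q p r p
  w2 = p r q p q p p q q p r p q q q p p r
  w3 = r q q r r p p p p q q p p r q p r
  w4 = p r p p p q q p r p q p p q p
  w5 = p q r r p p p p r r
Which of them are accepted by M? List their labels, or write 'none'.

w1:
  start at S3
  read 'q': S3 → S2
  read 'q': S2 → S2
  read 'p': S2 → S3
  read 'p': S3 → S4
  read 'q': S4 → S2
  read 'p': S2 → S3
  read 'r': S3 → S3
  read 'q': S3 → S2
  read 'p': S2 → S3
  read 'r': S3 → S3
  read 'p': S3 → S4
  end S4, rejected
w2:
  start at S3
  read 'p': S3 → S4
  read 'r': S4 → S2
  read 'q': S2 → S2
  read 'p': S2 → S3
  read 'q': S3 → S2
  read 'p': S2 → S3
  read 'p': S3 → S4
  read 'q': S4 → S2
  read 'q': S2 → S2
  read 'p': S2 → S3
  read 'r': S3 → S3
  read 'p': S3 → S4
  read 'q': S4 → S2
  read 'q': S2 → S2
  read 'q': S2 → S2
  read 'p': S2 → S3
  read 'p': S3 → S4
  read 'r': S4 → S2
  end S2, rejected
w3:
  start at S3
  read 'r': S3 → S3
  read 'q': S3 → S2
  read 'q': S2 → S2
  read 'r': S2 → S0
  read 'r': S0 → S2
  read 'p': S2 → S3
  read 'p': S3 → S4
  read 'p': S4 → S4
  read 'p': S4 → S4
  read 'q': S4 → S2
  read 'q': S2 → S2
  read 'p': S2 → S3
  read 'p': S3 → S4
  read 'r': S4 → S2
  read 'q': S2 → S2
  read 'p': S2 → S3
  read 'r': S3 → S3
  end S3, accepted
w4:
  start at S3
  read 'p': S3 → S4
  read 'r': S4 → S2
  read 'p': S2 → S3
  read 'p': S3 → S4
  read 'p': S4 → S4
  read 'q': S4 → S2
  read 'q': S2 → S2
  read 'p': S2 → S3
  read 'r': S3 → S3
  read 'p': S3 → S4
  read 'q': S4 → S2
  read 'p': S2 → S3
  read 'p': S3 → S4
  read 'q': S4 → S2
  read 'p': S2 → S3
  end S3, accepted
w5:
  start at S3
  read 'p': S3 → S4
  read 'q': S4 → S2
  read 'r': S2 → S0
  read 'r': S0 → S2
  read 'p': S2 → S3
  read 'p': S3 → S4
  read 'p': S4 → S4
  read 'p': S4 → S4
  read 'r': S4 → S2
  read 'r': S2 → S0
  end S0, rejected

w3, w4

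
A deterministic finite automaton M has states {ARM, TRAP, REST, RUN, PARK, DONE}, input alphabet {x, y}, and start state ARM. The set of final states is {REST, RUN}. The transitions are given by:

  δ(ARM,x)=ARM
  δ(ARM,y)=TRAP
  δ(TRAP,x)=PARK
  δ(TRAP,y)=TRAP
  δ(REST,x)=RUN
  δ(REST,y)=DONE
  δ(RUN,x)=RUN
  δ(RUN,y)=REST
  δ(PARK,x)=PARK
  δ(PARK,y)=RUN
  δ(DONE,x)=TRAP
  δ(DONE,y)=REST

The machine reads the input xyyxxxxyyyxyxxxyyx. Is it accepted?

Yes

start at ARM
read 'x': ARM → ARM
read 'y': ARM → TRAP
read 'y': TRAP → TRAP
read 'x': TRAP → PARK
read 'x': PARK → PARK
read 'x': PARK → PARK
read 'x': PARK → PARK
read 'y': PARK → RUN
read 'y': RUN → REST
read 'y': REST → DONE
read 'x': DONE → TRAP
read 'y': TRAP → TRAP
read 'x': TRAP → PARK
read 'x': PARK → PARK
read 'x': PARK → PARK
read 'y': PARK → RUN
read 'y': RUN → REST
read 'x': REST → RUN
End state RUN is accepting.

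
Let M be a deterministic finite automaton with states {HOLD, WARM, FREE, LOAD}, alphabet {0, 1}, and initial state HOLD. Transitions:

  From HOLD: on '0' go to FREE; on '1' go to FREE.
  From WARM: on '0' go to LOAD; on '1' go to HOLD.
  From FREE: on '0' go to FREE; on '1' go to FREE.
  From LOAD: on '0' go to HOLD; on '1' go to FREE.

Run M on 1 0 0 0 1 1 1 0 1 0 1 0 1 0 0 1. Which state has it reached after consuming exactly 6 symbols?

HOLD → FREE → FREE → FREE → FREE → FREE → FREE
After 6 symbols: FREE.

FREE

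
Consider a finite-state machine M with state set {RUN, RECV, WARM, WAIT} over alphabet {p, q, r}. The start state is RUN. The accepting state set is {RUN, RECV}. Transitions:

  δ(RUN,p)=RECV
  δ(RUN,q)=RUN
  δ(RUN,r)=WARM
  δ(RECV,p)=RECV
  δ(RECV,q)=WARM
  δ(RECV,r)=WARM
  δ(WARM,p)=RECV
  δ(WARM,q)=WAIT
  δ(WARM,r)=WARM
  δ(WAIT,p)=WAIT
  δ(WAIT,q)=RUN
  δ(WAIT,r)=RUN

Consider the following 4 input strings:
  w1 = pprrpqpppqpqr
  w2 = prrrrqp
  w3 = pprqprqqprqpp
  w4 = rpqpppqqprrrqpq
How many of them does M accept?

1

w1:
  start at RUN
  read 'p': RUN → RECV
  read 'p': RECV → RECV
  read 'r': RECV → WARM
  read 'r': WARM → WARM
  read 'p': WARM → RECV
  read 'q': RECV → WARM
  read 'p': WARM → RECV
  read 'p': RECV → RECV
  read 'p': RECV → RECV
  read 'q': RECV → WARM
  read 'p': WARM → RECV
  read 'q': RECV → WARM
  read 'r': WARM → WARM
  end WARM, rejected
w2:
  start at RUN
  read 'p': RUN → RECV
  read 'r': RECV → WARM
  read 'r': WARM → WARM
  read 'r': WARM → WARM
  read 'r': WARM → WARM
  read 'q': WARM → WAIT
  read 'p': WAIT → WAIT
  end WAIT, rejected
w3:
  start at RUN
  read 'p': RUN → RECV
  read 'p': RECV → RECV
  read 'r': RECV → WARM
  read 'q': WARM → WAIT
  read 'p': WAIT → WAIT
  read 'r': WAIT → RUN
  read 'q': RUN → RUN
  read 'q': RUN → RUN
  read 'p': RUN → RECV
  read 'r': RECV → WARM
  read 'q': WARM → WAIT
  read 'p': WAIT → WAIT
  read 'p': WAIT → WAIT
  end WAIT, rejected
w4:
  start at RUN
  read 'r': RUN → WARM
  read 'p': WARM → RECV
  read 'q': RECV → WARM
  read 'p': WARM → RECV
  read 'p': RECV → RECV
  read 'p': RECV → RECV
  read 'q': RECV → WARM
  read 'q': WARM → WAIT
  read 'p': WAIT → WAIT
  read 'r': WAIT → RUN
  read 'r': RUN → WARM
  read 'r': WARM → WARM
  read 'q': WARM → WAIT
  read 'p': WAIT → WAIT
  read 'q': WAIT → RUN
  end RUN, accepted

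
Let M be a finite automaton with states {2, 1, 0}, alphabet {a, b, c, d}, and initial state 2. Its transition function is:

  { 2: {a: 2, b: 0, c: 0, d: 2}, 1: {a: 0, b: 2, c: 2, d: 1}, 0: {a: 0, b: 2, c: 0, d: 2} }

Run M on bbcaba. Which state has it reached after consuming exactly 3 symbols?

0

start at 2
read 'b': 2 → 0
read 'b': 0 → 2
read 'c': 2 → 0
After 3 symbols: 0.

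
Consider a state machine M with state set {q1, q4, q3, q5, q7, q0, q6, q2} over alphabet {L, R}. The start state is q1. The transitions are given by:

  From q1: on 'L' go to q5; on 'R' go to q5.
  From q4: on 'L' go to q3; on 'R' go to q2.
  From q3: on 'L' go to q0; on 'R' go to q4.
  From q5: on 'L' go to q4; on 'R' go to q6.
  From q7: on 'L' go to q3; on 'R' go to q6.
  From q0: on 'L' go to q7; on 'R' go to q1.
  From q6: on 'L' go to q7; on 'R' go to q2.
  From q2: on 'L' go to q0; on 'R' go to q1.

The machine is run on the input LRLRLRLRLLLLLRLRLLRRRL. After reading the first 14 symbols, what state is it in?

Trace: q1 -L-> q5 -R-> q6 -L-> q7 -R-> q6 -L-> q7 -R-> q6 -L-> q7 -R-> q6 -L-> q7 -L-> q3 -L-> q0 -L-> q7 -L-> q3 -R-> q4
After 14 symbols: q4.

q4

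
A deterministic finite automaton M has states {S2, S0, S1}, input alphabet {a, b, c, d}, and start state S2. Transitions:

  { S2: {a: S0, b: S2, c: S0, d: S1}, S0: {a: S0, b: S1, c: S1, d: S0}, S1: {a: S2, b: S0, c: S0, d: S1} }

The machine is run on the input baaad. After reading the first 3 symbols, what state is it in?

S0

start at S2
read 'b': S2 → S2
read 'a': S2 → S0
read 'a': S0 → S0
After 3 symbols: S0.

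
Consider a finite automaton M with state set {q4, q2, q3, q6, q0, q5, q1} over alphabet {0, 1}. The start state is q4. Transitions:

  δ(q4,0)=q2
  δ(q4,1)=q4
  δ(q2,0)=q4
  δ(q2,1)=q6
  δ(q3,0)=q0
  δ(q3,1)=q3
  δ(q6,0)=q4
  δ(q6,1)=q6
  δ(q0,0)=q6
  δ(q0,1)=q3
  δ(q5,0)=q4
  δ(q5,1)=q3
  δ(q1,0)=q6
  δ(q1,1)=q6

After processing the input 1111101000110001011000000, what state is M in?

Trace: q4 -1-> q4 -1-> q4 -1-> q4 -1-> q4 -1-> q4 -0-> q2 -1-> q6 -0-> q4 -0-> q2 -0-> q4 -1-> q4 -1-> q4 -0-> q2 -0-> q4 -0-> q2 -1-> q6 -0-> q4 -1-> q4 -1-> q4 -0-> q2 -0-> q4 -0-> q2 -0-> q4 -0-> q2 -0-> q4

q4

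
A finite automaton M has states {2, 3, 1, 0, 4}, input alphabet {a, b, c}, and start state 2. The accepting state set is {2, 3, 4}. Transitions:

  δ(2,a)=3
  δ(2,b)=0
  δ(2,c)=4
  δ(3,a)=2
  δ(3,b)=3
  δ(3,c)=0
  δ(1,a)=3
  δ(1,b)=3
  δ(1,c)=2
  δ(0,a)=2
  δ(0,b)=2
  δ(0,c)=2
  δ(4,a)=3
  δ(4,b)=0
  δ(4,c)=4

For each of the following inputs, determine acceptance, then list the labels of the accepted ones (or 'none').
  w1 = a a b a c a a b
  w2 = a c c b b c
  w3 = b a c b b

w2, w3

w1: 2 → 3 → 2 → 0 → 2 → 4 → 3 → 2 → 0  → end 0, rejected
w2: 2 → 3 → 0 → 2 → 0 → 2 → 4  → end 4, accepted
w3: 2 → 0 → 2 → 4 → 0 → 2  → end 2, accepted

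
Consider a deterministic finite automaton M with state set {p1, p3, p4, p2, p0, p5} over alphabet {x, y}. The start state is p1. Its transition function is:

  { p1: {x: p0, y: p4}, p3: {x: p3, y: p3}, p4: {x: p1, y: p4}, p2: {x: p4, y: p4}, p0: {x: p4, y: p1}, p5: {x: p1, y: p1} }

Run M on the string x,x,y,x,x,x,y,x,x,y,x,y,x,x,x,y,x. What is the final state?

p1 → p0 → p4 → p4 → p1 → p0 → p4 → p4 → p1 → p0 → p1 → p0 → p1 → p0 → p4 → p1 → p4 → p1

p1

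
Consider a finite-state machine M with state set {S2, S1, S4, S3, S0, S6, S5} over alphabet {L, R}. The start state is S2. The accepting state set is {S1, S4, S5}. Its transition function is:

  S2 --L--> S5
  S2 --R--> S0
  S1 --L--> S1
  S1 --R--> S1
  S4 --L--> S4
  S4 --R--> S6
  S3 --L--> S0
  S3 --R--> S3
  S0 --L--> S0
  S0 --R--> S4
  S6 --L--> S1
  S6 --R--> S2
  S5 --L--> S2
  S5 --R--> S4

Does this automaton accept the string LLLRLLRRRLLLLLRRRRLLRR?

S2 → S5 → S2 → S5 → S4 → S4 → S4 → S6 → S2 → S0 → S0 → S0 → S0 → S0 → S0 → S4 → S6 → S2 → S0 → S0 → S0 → S4 → S6
End state S6 is not accepting.

No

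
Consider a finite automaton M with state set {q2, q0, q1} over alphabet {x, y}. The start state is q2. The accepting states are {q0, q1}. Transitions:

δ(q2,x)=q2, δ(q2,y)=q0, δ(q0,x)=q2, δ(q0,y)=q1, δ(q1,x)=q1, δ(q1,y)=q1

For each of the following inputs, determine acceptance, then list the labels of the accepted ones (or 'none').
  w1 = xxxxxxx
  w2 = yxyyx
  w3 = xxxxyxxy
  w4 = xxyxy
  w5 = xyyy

w2, w3, w4, w5

w1: Trace: q2 -x-> q2 -x-> q2 -x-> q2 -x-> q2 -x-> q2 -x-> q2 -x-> q2  → end q2, rejected
w2: Trace: q2 -y-> q0 -x-> q2 -y-> q0 -y-> q1 -x-> q1  → end q1, accepted
w3: Trace: q2 -x-> q2 -x-> q2 -x-> q2 -x-> q2 -y-> q0 -x-> q2 -x-> q2 -y-> q0  → end q0, accepted
w4: Trace: q2 -x-> q2 -x-> q2 -y-> q0 -x-> q2 -y-> q0  → end q0, accepted
w5: Trace: q2 -x-> q2 -y-> q0 -y-> q1 -y-> q1  → end q1, accepted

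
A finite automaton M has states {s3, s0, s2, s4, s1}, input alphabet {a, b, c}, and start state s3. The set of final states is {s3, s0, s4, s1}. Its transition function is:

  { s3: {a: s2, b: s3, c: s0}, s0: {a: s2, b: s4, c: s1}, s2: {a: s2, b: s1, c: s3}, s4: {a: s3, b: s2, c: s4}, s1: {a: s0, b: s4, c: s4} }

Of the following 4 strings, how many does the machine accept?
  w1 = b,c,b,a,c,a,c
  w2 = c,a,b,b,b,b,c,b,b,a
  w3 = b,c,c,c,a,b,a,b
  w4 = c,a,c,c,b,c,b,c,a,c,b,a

3

w1: Trace: s3 -b-> s3 -c-> s0 -b-> s4 -a-> s3 -c-> s0 -a-> s2 -c-> s3  → end s3, accepted
w2: Trace: s3 -c-> s0 -a-> s2 -b-> s1 -b-> s4 -b-> s2 -b-> s1 -c-> s4 -b-> s2 -b-> s1 -a-> s0  → end s0, accepted
w3: Trace: s3 -b-> s3 -c-> s0 -c-> s1 -c-> s4 -a-> s3 -b-> s3 -a-> s2 -b-> s1  → end s1, accepted
w4: Trace: s3 -c-> s0 -a-> s2 -c-> s3 -c-> s0 -b-> s4 -c-> s4 -b-> s2 -c-> s3 -a-> s2 -c-> s3 -b-> s3 -a-> s2  → end s2, rejected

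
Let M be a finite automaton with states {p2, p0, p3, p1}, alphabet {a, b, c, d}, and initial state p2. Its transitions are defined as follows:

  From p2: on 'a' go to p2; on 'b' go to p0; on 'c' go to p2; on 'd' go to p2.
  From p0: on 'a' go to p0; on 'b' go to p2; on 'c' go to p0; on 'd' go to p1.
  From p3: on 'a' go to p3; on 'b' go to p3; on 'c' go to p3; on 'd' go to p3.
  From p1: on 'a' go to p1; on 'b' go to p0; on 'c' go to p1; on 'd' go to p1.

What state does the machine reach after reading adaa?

Trace: p2 -a-> p2 -d-> p2 -a-> p2 -a-> p2

p2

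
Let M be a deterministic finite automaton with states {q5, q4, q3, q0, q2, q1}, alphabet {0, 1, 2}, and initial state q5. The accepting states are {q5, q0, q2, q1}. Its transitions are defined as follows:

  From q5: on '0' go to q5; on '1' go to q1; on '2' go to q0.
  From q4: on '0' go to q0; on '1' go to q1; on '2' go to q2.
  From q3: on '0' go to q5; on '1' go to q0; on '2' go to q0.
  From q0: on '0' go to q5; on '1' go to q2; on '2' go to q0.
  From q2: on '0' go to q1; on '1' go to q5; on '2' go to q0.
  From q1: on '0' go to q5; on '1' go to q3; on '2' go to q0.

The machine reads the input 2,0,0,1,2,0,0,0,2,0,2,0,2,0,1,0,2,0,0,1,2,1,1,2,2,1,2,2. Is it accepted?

Yes

Trace: q5 -2-> q0 -0-> q5 -0-> q5 -1-> q1 -2-> q0 -0-> q5 -0-> q5 -0-> q5 -2-> q0 -0-> q5 -2-> q0 -0-> q5 -2-> q0 -0-> q5 -1-> q1 -0-> q5 -2-> q0 -0-> q5 -0-> q5 -1-> q1 -2-> q0 -1-> q2 -1-> q5 -2-> q0 -2-> q0 -1-> q2 -2-> q0 -2-> q0
End state q0 is accepting.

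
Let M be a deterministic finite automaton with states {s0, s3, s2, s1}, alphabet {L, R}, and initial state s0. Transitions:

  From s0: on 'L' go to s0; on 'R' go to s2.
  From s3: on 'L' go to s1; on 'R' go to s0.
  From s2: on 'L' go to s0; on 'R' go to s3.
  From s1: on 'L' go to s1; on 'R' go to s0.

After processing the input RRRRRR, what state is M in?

start at s0
read 'R': s0 → s2
read 'R': s2 → s3
read 'R': s3 → s0
read 'R': s0 → s2
read 'R': s2 → s3
read 'R': s3 → s0

s0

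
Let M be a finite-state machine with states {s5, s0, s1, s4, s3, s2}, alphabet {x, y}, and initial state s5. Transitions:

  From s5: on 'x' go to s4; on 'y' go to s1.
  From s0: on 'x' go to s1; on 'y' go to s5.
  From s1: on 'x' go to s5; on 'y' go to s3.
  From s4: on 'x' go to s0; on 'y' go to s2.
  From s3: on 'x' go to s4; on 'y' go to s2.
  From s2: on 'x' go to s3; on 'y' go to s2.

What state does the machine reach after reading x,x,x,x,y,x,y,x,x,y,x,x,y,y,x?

start at s5
read 'x': s5 → s4
read 'x': s4 → s0
read 'x': s0 → s1
read 'x': s1 → s5
read 'y': s5 → s1
read 'x': s1 → s5
read 'y': s5 → s1
read 'x': s1 → s5
read 'x': s5 → s4
read 'y': s4 → s2
read 'x': s2 → s3
read 'x': s3 → s4
read 'y': s4 → s2
read 'y': s2 → s2
read 'x': s2 → s3

s3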